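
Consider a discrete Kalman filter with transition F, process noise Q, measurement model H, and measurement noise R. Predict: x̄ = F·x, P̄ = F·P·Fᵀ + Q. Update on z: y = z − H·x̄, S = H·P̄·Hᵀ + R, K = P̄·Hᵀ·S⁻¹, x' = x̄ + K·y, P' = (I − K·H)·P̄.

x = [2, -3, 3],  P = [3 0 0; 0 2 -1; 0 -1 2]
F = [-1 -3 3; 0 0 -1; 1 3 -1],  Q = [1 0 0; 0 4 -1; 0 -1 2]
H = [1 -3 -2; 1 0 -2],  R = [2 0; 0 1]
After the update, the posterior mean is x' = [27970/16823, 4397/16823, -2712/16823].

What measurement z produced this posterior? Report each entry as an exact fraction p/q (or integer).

z = [1, 2]

x̄ = F·x = [16, -3, -10]
P̄ = F·P·Fᵀ + Q = [58 -9 -39; -9 6 4; -39 4 31]
S = H·P̄·Hᵀ + R = [496 389; 389 339]
K = P̄·Hᵀ·S⁻¹ = [2353/16823 4049/16823; -5252/16823 5183/16823; 982/16823 -6139/16823]
x' − x̄ = [-241198/16823, 54866/16823, 165518/16823] = K·y
y = (KᵀK)⁻¹·Kᵀ·(x' − x̄) = [-44, -34]
z = y + H·x̄ = [-44, -34] + [45, 36] = [1, 2]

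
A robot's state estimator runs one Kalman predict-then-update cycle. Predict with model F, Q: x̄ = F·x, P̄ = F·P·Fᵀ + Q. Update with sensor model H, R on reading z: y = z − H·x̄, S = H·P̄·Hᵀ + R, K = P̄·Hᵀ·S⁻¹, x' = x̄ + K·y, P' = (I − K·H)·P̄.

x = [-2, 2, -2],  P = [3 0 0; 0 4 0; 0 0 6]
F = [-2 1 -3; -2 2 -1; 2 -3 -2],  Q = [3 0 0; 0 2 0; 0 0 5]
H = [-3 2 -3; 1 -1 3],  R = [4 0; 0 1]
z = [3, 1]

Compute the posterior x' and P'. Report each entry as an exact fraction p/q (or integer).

x̄ = F·x = [12, 10, -6]
P̄ = F·P·Fᵀ + Q = [73 38 12; 38 36 -24; 12 -24 77]
y = z − H·x̄ = [1, 17]
S = H·P̄·Hᵀ + R = [1546 -1154; -1154 943]
K = P̄·Hᵀ·S⁻¹ = [-86863/126162 -48400/63081; -26245/63081 -36800/63081; 3691/42054 8212/21027]
x' = x̄ + K·y = [-218519/126162, -21035/63081, 30575/42054]
P' = (I − K·H)·P̄ = [534149/126162 312023/63081 -767/42054; 312023/63081 482266/63081 14827/21027; -767/42054 14827/21027 5205/14018]

x' = [-218519/126162, -21035/63081, 30575/42054]
P' = [534149/126162 312023/63081 -767/42054; 312023/63081 482266/63081 14827/21027; -767/42054 14827/21027 5205/14018]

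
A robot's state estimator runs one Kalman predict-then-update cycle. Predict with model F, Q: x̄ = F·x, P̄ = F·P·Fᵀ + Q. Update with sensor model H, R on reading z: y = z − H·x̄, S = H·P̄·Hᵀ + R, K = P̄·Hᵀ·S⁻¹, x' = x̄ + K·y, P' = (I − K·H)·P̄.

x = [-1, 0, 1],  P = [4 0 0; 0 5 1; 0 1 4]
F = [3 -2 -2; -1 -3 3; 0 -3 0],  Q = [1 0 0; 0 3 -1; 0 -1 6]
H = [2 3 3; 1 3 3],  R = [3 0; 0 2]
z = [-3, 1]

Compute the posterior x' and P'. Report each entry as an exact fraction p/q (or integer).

x' = [-194638/47297, 112641/47297, -31178/47297]
P' = [218727/47297 -125247/47297 23310/47297; -125247/47297 341000/47297 -278873/47297; 23310/47297 -278873/47297 270555/47297]

x̄ = F·x = [-5, 4, 0]
P̄ = F·P·Fᵀ + Q = [81 -6 36; -6 70 35; 36 35 51]
y = z − H·x̄ = [-5, -6]
S = H·P̄·Hᵀ + R = [2406 2151; 2151 1982]
K = P̄·Hᵀ·S⁻¹ = [43881/47297 -43542/47297; -21371/47297 30567/47297; 7222/47297 -822/47297]
x' = x̄ + K·y = [-194638/47297, 112641/47297, -31178/47297]
P' = (I − K·H)·P̄ = [218727/47297 -125247/47297 23310/47297; -125247/47297 341000/47297 -278873/47297; 23310/47297 -278873/47297 270555/47297]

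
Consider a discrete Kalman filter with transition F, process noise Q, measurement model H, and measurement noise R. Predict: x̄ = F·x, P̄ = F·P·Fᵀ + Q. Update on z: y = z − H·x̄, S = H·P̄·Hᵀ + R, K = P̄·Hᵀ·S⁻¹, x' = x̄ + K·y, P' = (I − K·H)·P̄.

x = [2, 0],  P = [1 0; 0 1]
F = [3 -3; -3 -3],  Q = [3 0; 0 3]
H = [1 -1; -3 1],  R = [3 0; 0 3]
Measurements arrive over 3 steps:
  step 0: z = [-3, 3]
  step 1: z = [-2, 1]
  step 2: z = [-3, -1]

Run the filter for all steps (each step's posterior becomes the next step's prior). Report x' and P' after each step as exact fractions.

step 0: x' = [-162/281, 372/281], P' = [315/281 588/281; 588/281 1491/281]
step 1: x' = [23709/120193, 253025/120193], P' = [168471/120193 334500/120193; 334500/120193 837471/120193]
step 2: x' = [106068236/65270729, 281900980/65270729], P' = [92802519/65270729 184839924/65270729; 184839924/65270729 462482367/65270729]

step 0: x̄ = F·x = [6, -6]
step 0: P̄ = F·P·Fᵀ + Q = [21 0; 0 21]
step 0: y = z − H·x̄ = [-15, 27]
step 0: S = H·P̄·Hᵀ + R = [45 -84; -84 213]
step 0: K = P̄·Hᵀ·S⁻¹ = [-91/281 -119/281; -301/281 -91/281]
step 0: x' = x̄ + K·y = [-162/281, 372/281]
step 0: P' = (I − K·H)·P̄ = [315/281 588/281; 588/281 1491/281]
step 1: x̄ = F·x = [-1602/281, -630/281]
step 1: P̄ = F·P·Fᵀ + Q = [6513/281 10584/281; 10584/281 27681/281]
step 1: y = z − H·x̄ = [410/281, -3895/281]
step 1: S = H·P̄·Hᵀ + R = [13869/281 -4884/281; -4884/281 23637/281]
step 1: K = P̄·Hᵀ·S⁻¹ = [-55343/120193 -56971/120193; -167657/120193 -55343/120193]
step 1: x' = x̄ + K·y = [23709/120193, 253025/120193]
step 1: P' = (I − K·H)·P̄ = [168471/120193 334500/120193; 334500/120193 837471/120193]
step 2: x̄ = F·x = [-687948/120193, -830202/120193]
step 2: P̄ = F·P·Fᵀ + Q = [3393057/120193 6021000/120193; 6021000/120193 15435057/120193]
step 2: y = z − H·x̄ = [-502833/120193, -1353835/120193]
step 2: S = H·P̄·Hᵀ + R = [7146693/120193 -1530228/120193; -1530228/120193 10207149/120193]
step 2: K = P̄·Hᵀ·S⁻¹ = [-30679135/65270729 -31189211/65270729; -92547481/65270729 -30679135/65270729]
step 2: x' = x̄ + K·y = [106068236/65270729, 281900980/65270729]
step 2: P' = (I − K·H)·P̄ = [92802519/65270729 184839924/65270729; 184839924/65270729 462482367/65270729]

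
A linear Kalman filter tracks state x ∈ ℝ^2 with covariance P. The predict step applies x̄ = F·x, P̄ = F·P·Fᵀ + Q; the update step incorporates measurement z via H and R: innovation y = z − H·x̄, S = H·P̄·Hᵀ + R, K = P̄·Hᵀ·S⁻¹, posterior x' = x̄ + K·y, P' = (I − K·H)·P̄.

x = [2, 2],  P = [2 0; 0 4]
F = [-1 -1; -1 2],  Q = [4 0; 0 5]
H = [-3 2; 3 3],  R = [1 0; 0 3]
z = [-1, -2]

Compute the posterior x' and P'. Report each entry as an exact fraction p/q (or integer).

x̄ = F·x = [-4, 2]
P̄ = F·P·Fᵀ + Q = [10 -6; -6 23]
y = z − H·x̄ = [-17, 4]
S = H·P̄·Hᵀ + R = [255 66; 66 192]
K = P̄·Hᵀ·S⁻¹ = [-82/413 54/413; 1487/7434 2927/14868]
x' = x̄ + K·y = [-6/59, -217/354]
P' = (I − K·H)·P̄ = [38/413 16/413; 16/413 2351/14868]

x' = [-6/59, -217/354]
P' = [38/413 16/413; 16/413 2351/14868]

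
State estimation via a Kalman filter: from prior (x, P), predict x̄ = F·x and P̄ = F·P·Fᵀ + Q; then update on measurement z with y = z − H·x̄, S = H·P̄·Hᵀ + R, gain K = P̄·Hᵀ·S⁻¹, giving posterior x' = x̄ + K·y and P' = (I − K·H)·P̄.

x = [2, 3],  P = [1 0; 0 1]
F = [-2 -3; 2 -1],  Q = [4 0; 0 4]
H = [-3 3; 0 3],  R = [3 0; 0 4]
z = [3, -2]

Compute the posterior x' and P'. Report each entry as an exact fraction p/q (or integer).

x' = [-1898/905, -802/905]
P' = [652/905 364/905; 364/905 372/905]

x̄ = F·x = [-13, 1]
P̄ = F·P·Fᵀ + Q = [17 -1; -1 9]
y = z − H·x̄ = [-39, -5]
S = H·P̄·Hᵀ + R = [255 90; 90 85]
K = P̄·Hᵀ·S⁻¹ = [-288/905 273/905; 8/905 279/905]
x' = x̄ + K·y = [-1898/905, -802/905]
P' = (I − K·H)·P̄ = [652/905 364/905; 364/905 372/905]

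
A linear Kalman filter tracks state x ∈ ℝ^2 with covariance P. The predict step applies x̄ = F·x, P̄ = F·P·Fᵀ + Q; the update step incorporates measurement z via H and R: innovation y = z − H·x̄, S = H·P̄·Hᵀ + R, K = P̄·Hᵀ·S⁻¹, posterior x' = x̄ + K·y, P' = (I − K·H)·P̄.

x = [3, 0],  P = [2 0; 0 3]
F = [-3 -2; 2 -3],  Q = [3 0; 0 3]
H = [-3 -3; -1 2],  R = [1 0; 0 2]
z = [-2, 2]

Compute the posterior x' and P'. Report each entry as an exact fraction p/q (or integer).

x̄ = F·x = [-9, 6]
P̄ = F·P·Fᵀ + Q = [33 6; 6 38]
y = z − H·x̄ = [-11, -19]
S = H·P̄·Hᵀ + R = [748 -147; -147 163]
K = P̄·Hᵀ·S⁻¹ = [-22158/100315 -32907/100315; -11226/100315 32956/100315]
x' = x̄ + K·y = [-33864/100315, 99212/100315]
P' = (I − K·H)·P̄ = [26862/100315 -19476/100315; -19476/100315 23218/100315]

x' = [-33864/100315, 99212/100315]
P' = [26862/100315 -19476/100315; -19476/100315 23218/100315]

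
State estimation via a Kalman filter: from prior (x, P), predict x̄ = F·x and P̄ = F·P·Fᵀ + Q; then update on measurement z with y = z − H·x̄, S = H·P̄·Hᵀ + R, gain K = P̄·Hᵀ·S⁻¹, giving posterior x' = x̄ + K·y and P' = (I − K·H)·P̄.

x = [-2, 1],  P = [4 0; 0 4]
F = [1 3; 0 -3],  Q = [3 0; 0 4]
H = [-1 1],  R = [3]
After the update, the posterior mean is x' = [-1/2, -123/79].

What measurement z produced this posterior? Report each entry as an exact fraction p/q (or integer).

z = [-1]

x̄ = F·x = [1, -3]
P̄ = F·P·Fᵀ + Q = [43 -36; -36 40]
S = H·P̄·Hᵀ + R = [158]
K = P̄·Hᵀ·S⁻¹ = [-1/2; 38/79]
x' − x̄ = [-3/2, 114/79] = K·y
y = (KᵀK)⁻¹·Kᵀ·(x' − x̄) = [3]
z = y + H·x̄ = [3] + [-4] = [-1]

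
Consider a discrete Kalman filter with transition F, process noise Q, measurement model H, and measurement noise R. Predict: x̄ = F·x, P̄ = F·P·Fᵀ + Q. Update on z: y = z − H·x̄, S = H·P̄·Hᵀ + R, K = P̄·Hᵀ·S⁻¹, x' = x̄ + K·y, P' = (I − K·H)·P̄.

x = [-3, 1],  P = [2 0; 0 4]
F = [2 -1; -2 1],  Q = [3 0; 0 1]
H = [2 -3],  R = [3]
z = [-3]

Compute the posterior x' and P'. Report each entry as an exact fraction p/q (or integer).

x' = [-13/27, 7/9]
P' = [14/9 5/6; 5/6 3/4]

x̄ = F·x = [-7, 7]
P̄ = F·P·Fᵀ + Q = [15 -12; -12 13]
y = z − H·x̄ = [32]
S = H·P̄·Hᵀ + R = [324]
K = P̄·Hᵀ·S⁻¹ = [11/54; -7/36]
x' = x̄ + K·y = [-13/27, 7/9]
P' = (I − K·H)·P̄ = [14/9 5/6; 5/6 3/4]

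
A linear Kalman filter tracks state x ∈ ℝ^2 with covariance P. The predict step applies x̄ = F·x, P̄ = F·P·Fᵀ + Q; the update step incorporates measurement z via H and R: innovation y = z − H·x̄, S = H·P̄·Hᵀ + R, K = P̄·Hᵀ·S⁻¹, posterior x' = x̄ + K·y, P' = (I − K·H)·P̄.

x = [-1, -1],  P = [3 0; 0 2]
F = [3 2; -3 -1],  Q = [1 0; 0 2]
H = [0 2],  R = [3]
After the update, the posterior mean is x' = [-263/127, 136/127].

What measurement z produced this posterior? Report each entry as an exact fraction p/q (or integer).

x̄ = F·x = [-5, 4]
P̄ = F·P·Fᵀ + Q = [36 -31; -31 31]
S = H·P̄·Hᵀ + R = [127]
K = P̄·Hᵀ·S⁻¹ = [-62/127; 62/127]
x' − x̄ = [372/127, -372/127] = K·y
y = (KᵀK)⁻¹·Kᵀ·(x' − x̄) = [-6]
z = y + H·x̄ = [-6] + [8] = [2]

z = [2]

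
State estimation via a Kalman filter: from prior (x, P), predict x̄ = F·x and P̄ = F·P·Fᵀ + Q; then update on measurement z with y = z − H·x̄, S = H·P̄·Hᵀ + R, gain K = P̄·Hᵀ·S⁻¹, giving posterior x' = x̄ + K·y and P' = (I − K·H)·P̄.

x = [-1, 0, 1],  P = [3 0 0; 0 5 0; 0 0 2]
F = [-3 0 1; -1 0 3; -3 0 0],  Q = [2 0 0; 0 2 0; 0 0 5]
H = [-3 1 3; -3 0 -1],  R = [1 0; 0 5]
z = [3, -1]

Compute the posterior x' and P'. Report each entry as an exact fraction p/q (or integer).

x̄ = F·x = [4, 4, 3]
P̄ = F·P·Fᵀ + Q = [31 15 27; 15 23 9; 27 9 32]
y = z − H·x̄ = [2, 14]
S = H·P̄·Hᵀ + R = [69 -33; -33 478]
K = P̄·Hᵀ·S⁻¹ = [-842/10631 -2727/10631; 608/31893 -1187/10631; 2581/10631 -2335/10631]
x' = x̄ + K·y = [2662/10631, 78934/31893, 4365/10631]
P' = (I − K·H)·P̄ = [4847/10631 16417/10631 -906/10631; 16417/10631 538205/31893 -43316/10631; -906/10631 -43316/10631 14393/10631]

x' = [2662/10631, 78934/31893, 4365/10631]
P' = [4847/10631 16417/10631 -906/10631; 16417/10631 538205/31893 -43316/10631; -906/10631 -43316/10631 14393/10631]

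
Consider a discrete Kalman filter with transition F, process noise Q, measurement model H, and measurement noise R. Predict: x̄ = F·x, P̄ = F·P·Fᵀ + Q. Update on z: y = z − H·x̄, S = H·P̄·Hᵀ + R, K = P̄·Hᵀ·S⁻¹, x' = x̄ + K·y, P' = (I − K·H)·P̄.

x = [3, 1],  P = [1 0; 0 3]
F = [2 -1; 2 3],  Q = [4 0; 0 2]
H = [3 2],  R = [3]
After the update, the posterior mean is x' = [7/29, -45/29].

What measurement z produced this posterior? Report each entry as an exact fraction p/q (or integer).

z = [-3]

x̄ = F·x = [5, 9]
P̄ = F·P·Fᵀ + Q = [11 -5; -5 33]
S = H·P̄·Hᵀ + R = [174]
K = P̄·Hᵀ·S⁻¹ = [23/174; 17/58]
x' − x̄ = [-138/29, -306/29] = K·y
y = (KᵀK)⁻¹·Kᵀ·(x' − x̄) = [-36]
z = y + H·x̄ = [-36] + [33] = [-3]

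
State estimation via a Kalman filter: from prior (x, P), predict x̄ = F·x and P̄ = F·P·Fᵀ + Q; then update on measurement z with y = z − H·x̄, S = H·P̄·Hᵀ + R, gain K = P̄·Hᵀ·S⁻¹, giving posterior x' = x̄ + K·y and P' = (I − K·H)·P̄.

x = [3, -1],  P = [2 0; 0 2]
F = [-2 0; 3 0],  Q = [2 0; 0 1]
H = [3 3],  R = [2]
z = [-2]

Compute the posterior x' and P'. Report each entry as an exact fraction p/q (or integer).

x̄ = F·x = [-6, 9]
P̄ = F·P·Fᵀ + Q = [10 -12; -12 19]
y = z − H·x̄ = [-11]
S = H·P̄·Hᵀ + R = [47]
K = P̄·Hᵀ·S⁻¹ = [-6/47; 21/47]
x' = x̄ + K·y = [-216/47, 192/47]
P' = (I − K·H)·P̄ = [434/47 -438/47; -438/47 452/47]

x' = [-216/47, 192/47]
P' = [434/47 -438/47; -438/47 452/47]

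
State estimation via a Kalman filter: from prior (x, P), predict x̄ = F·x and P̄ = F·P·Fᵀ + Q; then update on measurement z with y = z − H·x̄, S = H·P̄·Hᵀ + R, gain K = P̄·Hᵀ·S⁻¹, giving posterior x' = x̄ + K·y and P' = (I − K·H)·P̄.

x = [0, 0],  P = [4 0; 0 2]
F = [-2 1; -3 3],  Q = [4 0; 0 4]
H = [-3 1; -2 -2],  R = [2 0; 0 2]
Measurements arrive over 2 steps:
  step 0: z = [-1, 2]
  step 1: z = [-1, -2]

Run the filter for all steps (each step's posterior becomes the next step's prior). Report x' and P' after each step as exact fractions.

step 0: x̄ = F·x = [0, 0]
step 0: P̄ = F·P·Fᵀ + Q = [22 30; 30 58]
step 0: y = z − H·x̄ = [-1, 2]
step 0: S = H·P̄·Hᵀ + R = [78 136; 136 562]
step 0: K = P̄·Hᵀ·S⁻¹ = [-1522/6335 -804/6335; 1488/6335 -2344/6335]
step 0: x' = x̄ + K·y = [-86/6335, -6176/6335]
step 0: P' = (I − K·H)·P̄ = [962/6335 -158/6335; -158/6335 2502/6335]
step 1: x̄ = F·x = [-6004/6335, -522/181]
step 1: P̄ = F·P·Fᵀ + Q = [32322/6335 420/181; 420/181 1696/181]
step 1: y = z − H·x̄ = [-6077/6335, -61218/6335]
step 1: S = H·P̄·Hᵀ + R = [274728/6335 134012/6335; 134012/6335 496998/6335]
step 1: K = P̄·Hᵀ·S⁻¹ = [-1116141/4679560 -292263/2339780; 541319/2339780 -421643/1169890]
step 1: x' = x̄ + K·y = [2284171/4679560, 881911/2339780]
step 1: P' = (I − K·H)·P̄ = [352101/2339780 -29919/1169890; -29919/1169890 225781/584945]

step 0: x' = [-86/6335, -6176/6335], P' = [962/6335 -158/6335; -158/6335 2502/6335]
step 1: x' = [2284171/4679560, 881911/2339780], P' = [352101/2339780 -29919/1169890; -29919/1169890 225781/584945]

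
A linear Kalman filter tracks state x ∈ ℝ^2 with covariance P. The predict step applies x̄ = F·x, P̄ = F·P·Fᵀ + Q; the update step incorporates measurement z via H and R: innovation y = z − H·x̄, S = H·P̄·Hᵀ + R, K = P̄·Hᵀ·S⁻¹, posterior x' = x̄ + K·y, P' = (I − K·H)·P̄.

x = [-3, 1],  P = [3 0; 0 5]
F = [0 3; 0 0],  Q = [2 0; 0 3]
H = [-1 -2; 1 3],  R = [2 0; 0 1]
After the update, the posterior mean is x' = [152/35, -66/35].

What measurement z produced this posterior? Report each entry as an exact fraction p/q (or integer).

x̄ = F·x = [3, 0]
P̄ = F·P·Fᵀ + Q = [47 0; 0 3]
S = H·P̄·Hᵀ + R = [61 -65; -65 75]
K = P̄·Hᵀ·S⁻¹ = [-47/35 -94/175; 27/70 159/350]
x' − x̄ = [47/35, -66/35] = K·y
y = (KᵀK)⁻¹·Kᵀ·(x' − x̄) = [1, -5]
z = y + H·x̄ = [1, -5] + [-3, 3] = [-2, -2]

z = [-2, -2]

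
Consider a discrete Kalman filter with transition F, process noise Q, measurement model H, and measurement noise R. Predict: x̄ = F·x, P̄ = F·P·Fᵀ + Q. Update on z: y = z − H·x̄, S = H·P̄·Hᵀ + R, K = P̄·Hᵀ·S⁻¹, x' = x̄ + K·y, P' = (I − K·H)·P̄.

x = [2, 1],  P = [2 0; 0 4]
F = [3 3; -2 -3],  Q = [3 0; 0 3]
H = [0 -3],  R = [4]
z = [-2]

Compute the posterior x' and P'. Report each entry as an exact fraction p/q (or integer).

x̄ = F·x = [9, -7]
P̄ = F·P·Fᵀ + Q = [57 -48; -48 47]
y = z − H·x̄ = [-23]
S = H·P̄·Hᵀ + R = [427]
K = P̄·Hᵀ·S⁻¹ = [144/427; -141/427]
x' = x̄ + K·y = [531/427, 254/427]
P' = (I − K·H)·P̄ = [3603/427 -192/427; -192/427 188/427]

x' = [531/427, 254/427]
P' = [3603/427 -192/427; -192/427 188/427]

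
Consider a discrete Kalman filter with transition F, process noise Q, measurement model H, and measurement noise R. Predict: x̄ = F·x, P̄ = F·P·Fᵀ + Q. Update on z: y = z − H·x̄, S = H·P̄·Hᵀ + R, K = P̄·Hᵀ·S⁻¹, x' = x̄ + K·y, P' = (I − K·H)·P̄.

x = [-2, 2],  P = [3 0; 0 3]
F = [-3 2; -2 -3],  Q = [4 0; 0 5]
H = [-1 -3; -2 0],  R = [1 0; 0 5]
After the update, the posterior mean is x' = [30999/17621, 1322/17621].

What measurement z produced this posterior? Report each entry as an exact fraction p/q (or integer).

z = [-2, -3]

x̄ = F·x = [10, -2]
P̄ = F·P·Fᵀ + Q = [43 0; 0 44]
S = H·P̄·Hᵀ + R = [440 86; 86 177]
K = P̄·Hᵀ·S⁻¹ = [-215/70484 -17071/35242; -5841/17621 2838/17621]
x' − x̄ = [-145211/17621, 36564/17621] = K·y
y = (KᵀK)⁻¹·Kᵀ·(x' − x̄) = [2, 17]
z = y + H·x̄ = [2, 17] + [-4, -20] = [-2, -3]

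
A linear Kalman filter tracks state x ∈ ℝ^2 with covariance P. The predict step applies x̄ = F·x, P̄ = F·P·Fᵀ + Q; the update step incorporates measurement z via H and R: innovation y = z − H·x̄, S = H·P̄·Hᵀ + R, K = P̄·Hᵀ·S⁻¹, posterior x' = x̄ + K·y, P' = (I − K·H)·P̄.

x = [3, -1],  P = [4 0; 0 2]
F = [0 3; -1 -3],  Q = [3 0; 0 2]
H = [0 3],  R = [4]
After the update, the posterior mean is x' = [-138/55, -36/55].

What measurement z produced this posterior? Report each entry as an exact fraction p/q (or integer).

z = [-2]

x̄ = F·x = [-3, 0]
P̄ = F·P·Fᵀ + Q = [21 -18; -18 24]
S = H·P̄·Hᵀ + R = [220]
K = P̄·Hᵀ·S⁻¹ = [-27/110; 18/55]
x' − x̄ = [27/55, -36/55] = K·y
y = (KᵀK)⁻¹·Kᵀ·(x' − x̄) = [-2]
z = y + H·x̄ = [-2] + [0] = [-2]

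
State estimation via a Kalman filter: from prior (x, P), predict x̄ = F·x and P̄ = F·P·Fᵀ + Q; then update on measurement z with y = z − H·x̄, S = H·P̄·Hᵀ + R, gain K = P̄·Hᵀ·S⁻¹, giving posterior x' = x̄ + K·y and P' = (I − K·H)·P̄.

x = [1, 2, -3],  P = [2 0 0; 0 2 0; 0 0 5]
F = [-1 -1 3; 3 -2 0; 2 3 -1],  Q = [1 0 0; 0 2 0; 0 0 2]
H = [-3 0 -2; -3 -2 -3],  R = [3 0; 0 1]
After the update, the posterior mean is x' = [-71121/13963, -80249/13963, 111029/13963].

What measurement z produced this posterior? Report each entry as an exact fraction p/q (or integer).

z = [-1, 3]

x̄ = F·x = [-12, -1, 11]
P̄ = F·P·Fᵀ + Q = [50 -2 -25; -2 28 0; -25 0 33]
S = H·P̄·Hᵀ + R = [285 261; 261 386]
K = P̄·Hᵀ·S⁻¹ = [-20069/41889 1955/13963; 5122/13963 -5272/13963; 3246/13963 -3063/13963]
x' − x̄ = [96435/13963, -66286/13963, -42564/13963] = K·y
y = (KᵀK)⁻¹·Kᵀ·(x' − x̄) = [-15, -2]
z = y + H·x̄ = [-15, -2] + [14, 5] = [-1, 3]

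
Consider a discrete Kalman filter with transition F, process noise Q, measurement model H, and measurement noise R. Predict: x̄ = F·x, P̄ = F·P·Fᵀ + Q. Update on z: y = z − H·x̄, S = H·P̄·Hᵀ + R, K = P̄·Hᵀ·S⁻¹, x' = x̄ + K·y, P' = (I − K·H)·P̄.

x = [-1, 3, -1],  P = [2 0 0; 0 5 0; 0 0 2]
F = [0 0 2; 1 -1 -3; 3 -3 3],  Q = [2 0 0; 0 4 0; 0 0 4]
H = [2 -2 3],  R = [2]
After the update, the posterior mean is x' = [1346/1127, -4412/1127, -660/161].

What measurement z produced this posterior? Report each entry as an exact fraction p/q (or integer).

x̄ = F·x = [-2, -1, -15]
P̄ = F·P·Fᵀ + Q = [10 -12 12; -12 29 3; 12 3 85]
S = H·P̄·Hᵀ + R = [1127]
K = P̄·Hᵀ·S⁻¹ = [80/1127; -73/1127; 39/161]
x' − x̄ = [3600/1127, -3285/1127, 1755/161] = K·y
y = (KᵀK)⁻¹·Kᵀ·(x' − x̄) = [45]
z = y + H·x̄ = [45] + [-47] = [-2]

z = [-2]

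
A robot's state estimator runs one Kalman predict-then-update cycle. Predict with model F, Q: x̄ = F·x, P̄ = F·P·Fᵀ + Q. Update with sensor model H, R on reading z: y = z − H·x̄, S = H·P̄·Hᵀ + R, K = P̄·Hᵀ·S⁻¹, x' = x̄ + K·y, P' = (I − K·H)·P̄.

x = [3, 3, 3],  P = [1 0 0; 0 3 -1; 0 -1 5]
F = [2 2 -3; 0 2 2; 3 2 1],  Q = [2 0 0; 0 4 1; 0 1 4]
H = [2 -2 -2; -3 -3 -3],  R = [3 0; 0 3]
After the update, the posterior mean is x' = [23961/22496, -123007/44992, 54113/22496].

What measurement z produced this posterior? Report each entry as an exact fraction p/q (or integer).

z = [3, -2]

x̄ = F·x = [3, 12, 18]
P̄ = F·P·Fᵀ + Q = [75 -16 7; -16 28 17; 7 17 26]
S = H·P̄·Hᵀ + R = [727 78; 78 1308]
K = P̄·Hᵀ·S⁻¹ = [19599/78736 -26175/157472; -25465/157472 -17911/314944; -6873/78736 -17239/157472]
x' − x̄ = [-43527/22496, -662911/44992, -350815/22496] = K·y
y = (KᵀK)⁻¹·Kᵀ·(x' − x̄) = [57, 97]
z = y + H·x̄ = [57, 97] + [-54, -99] = [3, -2]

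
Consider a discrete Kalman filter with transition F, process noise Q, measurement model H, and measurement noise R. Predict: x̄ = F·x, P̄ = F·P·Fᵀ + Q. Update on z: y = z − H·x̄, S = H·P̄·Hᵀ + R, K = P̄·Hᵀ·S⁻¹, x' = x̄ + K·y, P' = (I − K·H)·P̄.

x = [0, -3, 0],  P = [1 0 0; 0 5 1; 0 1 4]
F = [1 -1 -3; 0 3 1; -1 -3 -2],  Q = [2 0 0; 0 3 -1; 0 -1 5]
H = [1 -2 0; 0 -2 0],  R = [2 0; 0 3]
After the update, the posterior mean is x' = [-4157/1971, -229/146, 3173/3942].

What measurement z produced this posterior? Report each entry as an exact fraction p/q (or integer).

x̄ = F·x = [3, -9, 9]
P̄ = F·P·Fᵀ + Q = [50 -37 49; -37 58 -63; 49 -63 79]
S = H·P̄·Hᵀ + R = [432 306; 306 235]
K = P̄·Hᵀ·S⁻¹ = [1624/1971 -166/219; -17/292 -61/146; 2569/7884 49/438]
x' − x̄ = [-10070/1971, 1085/146, -32305/3942] = K·y
y = (KᵀK)⁻¹·Kᵀ·(x' − x̄) = [-20, -15]
z = y + H·x̄ = [-20, -15] + [21, 18] = [1, 3]

z = [1, 3]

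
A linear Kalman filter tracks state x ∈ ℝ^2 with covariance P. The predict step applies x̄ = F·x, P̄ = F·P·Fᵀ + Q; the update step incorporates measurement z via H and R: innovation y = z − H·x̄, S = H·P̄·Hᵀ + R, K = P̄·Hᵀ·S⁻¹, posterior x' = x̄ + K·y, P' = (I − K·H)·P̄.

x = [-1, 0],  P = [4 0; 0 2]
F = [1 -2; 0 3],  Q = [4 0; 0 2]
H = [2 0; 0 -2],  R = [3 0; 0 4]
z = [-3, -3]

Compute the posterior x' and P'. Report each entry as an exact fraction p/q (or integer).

x' = [-423/277, 390/277]
P' = [192/277 -12/277; -12/277 764/831]

x̄ = F·x = [-1, 0]
P̄ = F·P·Fᵀ + Q = [16 -12; -12 20]
y = z − H·x̄ = [-1, -3]
S = H·P̄·Hᵀ + R = [67 48; 48 84]
K = P̄·Hᵀ·S⁻¹ = [128/277 6/277; -8/277 -382/831]
x' = x̄ + K·y = [-423/277, 390/277]
P' = (I − K·H)·P̄ = [192/277 -12/277; -12/277 764/831]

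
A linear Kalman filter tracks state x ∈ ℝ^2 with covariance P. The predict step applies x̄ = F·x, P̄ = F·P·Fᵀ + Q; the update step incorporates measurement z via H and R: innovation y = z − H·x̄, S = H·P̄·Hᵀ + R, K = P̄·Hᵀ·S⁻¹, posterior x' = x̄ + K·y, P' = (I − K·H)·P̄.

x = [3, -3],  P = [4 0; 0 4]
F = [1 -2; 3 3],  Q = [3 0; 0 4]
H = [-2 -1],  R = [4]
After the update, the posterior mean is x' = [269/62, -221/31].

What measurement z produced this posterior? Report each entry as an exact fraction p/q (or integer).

x̄ = F·x = [9, 0]
P̄ = F·P·Fᵀ + Q = [23 -12; -12 76]
S = H·P̄·Hᵀ + R = [124]
K = P̄·Hᵀ·S⁻¹ = [-17/62; -13/31]
x' − x̄ = [-289/62, -221/31] = K·y
y = (KᵀK)⁻¹·Kᵀ·(x' − x̄) = [17]
z = y + H·x̄ = [17] + [-18] = [-1]

z = [-1]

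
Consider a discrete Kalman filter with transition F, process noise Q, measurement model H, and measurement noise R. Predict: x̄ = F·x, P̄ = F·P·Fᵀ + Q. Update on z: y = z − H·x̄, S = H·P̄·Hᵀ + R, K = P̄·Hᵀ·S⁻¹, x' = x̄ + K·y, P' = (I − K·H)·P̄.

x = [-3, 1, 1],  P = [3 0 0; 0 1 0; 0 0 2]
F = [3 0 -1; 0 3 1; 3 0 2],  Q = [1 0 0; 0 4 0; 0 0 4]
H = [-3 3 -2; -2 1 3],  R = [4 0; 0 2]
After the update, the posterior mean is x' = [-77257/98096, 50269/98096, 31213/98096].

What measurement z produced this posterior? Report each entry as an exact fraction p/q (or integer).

z = [3, 3]

x̄ = F·x = [-10, 4, -7]
P̄ = F·P·Fᵀ + Q = [30 -2 23; -2 15 4; 23 4 39]
S = H·P̄·Hᵀ + R = [829 -78; -78 244]
K = P̄·Hᵀ·S⁻¹ = [-17051/98096 -5273/196192; 6455/98096 29053/196192; -13545/98096 51645/196192]
x' − x̄ = [903703/98096, -342115/98096, 717885/98096] = K·y
y = (KᵀK)⁻¹·Kᵀ·(x' − x̄) = [-53, 0]
z = y + H·x̄ = [-53, 0] + [56, 3] = [3, 3]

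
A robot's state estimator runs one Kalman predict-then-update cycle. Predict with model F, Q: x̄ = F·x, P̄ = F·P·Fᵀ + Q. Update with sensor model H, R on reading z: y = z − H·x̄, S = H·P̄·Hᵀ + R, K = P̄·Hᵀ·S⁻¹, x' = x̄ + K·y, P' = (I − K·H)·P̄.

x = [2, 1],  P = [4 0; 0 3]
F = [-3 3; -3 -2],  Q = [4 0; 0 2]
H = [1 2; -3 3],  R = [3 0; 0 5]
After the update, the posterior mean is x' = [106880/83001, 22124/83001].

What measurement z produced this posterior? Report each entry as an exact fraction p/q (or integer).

x̄ = F·x = [-3, -8]
P̄ = F·P·Fᵀ + Q = [67 18; 18 50]
S = H·P̄·Hᵀ + R = [342 45; 45 734]
K = P̄·Hᵀ·S⁻¹ = [82217/249003 -6101/27667; 82292/249003 3058/27667]
x' − x̄ = [355883/83001, 686132/83001] = K·y
y = (KᵀK)⁻¹·Kᵀ·(x' − x̄) = [21, 12]
z = y + H·x̄ = [21, 12] + [-19, -15] = [2, -3]

z = [2, -3]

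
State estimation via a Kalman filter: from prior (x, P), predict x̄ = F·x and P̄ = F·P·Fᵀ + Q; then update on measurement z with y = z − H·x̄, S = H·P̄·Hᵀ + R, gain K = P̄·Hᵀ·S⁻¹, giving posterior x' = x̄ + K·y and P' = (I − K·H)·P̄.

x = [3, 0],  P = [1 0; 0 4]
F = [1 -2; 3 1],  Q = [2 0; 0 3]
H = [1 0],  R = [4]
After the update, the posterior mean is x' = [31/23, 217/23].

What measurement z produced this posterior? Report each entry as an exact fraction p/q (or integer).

x̄ = F·x = [3, 9]
P̄ = F·P·Fᵀ + Q = [19 -5; -5 16]
S = H·P̄·Hᵀ + R = [23]
K = P̄·Hᵀ·S⁻¹ = [19/23; -5/23]
x' − x̄ = [-38/23, 10/23] = K·y
y = (KᵀK)⁻¹·Kᵀ·(x' − x̄) = [-2]
z = y + H·x̄ = [-2] + [3] = [1]

z = [1]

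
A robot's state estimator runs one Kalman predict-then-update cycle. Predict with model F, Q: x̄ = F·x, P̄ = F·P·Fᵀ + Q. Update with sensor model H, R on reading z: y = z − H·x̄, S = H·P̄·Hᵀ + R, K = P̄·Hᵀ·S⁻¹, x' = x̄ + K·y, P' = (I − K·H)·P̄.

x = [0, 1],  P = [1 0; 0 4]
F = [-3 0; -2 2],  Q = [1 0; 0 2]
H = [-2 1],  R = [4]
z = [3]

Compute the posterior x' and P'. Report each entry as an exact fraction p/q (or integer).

x̄ = F·x = [0, 2]
P̄ = F·P·Fᵀ + Q = [10 6; 6 22]
y = z − H·x̄ = [1]
S = H·P̄·Hᵀ + R = [42]
K = P̄·Hᵀ·S⁻¹ = [-1/3; 5/21]
x' = x̄ + K·y = [-1/3, 47/21]
P' = (I − K·H)·P̄ = [16/3 28/3; 28/3 412/21]

x' = [-1/3, 47/21]
P' = [16/3 28/3; 28/3 412/21]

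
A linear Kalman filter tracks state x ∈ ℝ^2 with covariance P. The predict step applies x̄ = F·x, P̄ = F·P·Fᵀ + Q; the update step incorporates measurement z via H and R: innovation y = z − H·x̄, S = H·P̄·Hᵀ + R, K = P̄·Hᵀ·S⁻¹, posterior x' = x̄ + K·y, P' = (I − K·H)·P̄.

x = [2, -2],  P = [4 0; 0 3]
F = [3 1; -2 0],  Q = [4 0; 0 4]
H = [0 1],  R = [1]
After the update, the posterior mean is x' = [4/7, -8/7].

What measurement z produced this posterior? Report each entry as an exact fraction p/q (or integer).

x̄ = F·x = [4, -4]
P̄ = F·P·Fᵀ + Q = [43 -24; -24 20]
S = H·P̄·Hᵀ + R = [21]
K = P̄·Hᵀ·S⁻¹ = [-8/7; 20/21]
x' − x̄ = [-24/7, 20/7] = K·y
y = (KᵀK)⁻¹·Kᵀ·(x' − x̄) = [3]
z = y + H·x̄ = [3] + [-4] = [-1]

z = [-1]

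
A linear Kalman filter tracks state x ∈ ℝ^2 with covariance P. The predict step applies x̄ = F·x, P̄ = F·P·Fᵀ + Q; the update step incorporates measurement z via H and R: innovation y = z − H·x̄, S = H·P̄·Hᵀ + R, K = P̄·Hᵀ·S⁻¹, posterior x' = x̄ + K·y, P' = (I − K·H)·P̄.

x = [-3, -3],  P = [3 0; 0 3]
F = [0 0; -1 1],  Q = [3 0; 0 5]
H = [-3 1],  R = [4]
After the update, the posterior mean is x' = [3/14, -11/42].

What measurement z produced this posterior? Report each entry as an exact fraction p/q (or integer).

z = [-1]

x̄ = F·x = [0, 0]
P̄ = F·P·Fᵀ + Q = [3 0; 0 11]
S = H·P̄·Hᵀ + R = [42]
K = P̄·Hᵀ·S⁻¹ = [-3/14; 11/42]
x' − x̄ = [3/14, -11/42] = K·y
y = (KᵀK)⁻¹·Kᵀ·(x' − x̄) = [-1]
z = y + H·x̄ = [-1] + [0] = [-1]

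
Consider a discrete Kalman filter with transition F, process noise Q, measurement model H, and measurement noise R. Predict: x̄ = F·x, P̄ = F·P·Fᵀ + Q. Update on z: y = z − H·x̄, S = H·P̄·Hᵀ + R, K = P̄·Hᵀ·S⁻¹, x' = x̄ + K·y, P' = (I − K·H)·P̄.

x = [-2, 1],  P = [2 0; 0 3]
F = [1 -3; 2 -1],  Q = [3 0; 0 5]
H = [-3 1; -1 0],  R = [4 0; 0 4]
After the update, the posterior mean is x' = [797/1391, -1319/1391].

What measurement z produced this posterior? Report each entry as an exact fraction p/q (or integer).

x̄ = F·x = [-5, -5]
P̄ = F·P·Fᵀ + Q = [32 13; 13 16]
S = H·P̄·Hᵀ + R = [230 83; 83 36]
K = P̄·Hᵀ·S⁻¹ = [-332/1391 -471/1391; 251/1391 -1081/1391]
x' − x̄ = [7752/1391, 5636/1391] = K·y
y = (KᵀK)⁻¹·Kᵀ·(x' − x̄) = [-12, -8]
z = y + H·x̄ = [-12, -8] + [10, 5] = [-2, -3]

z = [-2, -3]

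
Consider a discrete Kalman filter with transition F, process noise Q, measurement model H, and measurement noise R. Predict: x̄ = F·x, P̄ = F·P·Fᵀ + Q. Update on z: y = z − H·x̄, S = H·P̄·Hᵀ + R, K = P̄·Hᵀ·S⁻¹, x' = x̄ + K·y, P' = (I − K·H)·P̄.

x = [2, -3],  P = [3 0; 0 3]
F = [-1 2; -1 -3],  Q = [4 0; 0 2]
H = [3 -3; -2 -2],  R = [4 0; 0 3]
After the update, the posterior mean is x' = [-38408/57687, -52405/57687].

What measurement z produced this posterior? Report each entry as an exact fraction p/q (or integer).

z = [1, 3]

x̄ = F·x = [-8, 7]
P̄ = F·P·Fᵀ + Q = [19 -15; -15 32]
S = H·P̄·Hᵀ + R = [733 78; 78 87]
K = P̄·Hᵀ·S⁻¹ = [3166/19229 -13820/57687; -3205/19229 -13924/57687]
x' − x̄ = [423088/57687, -456214/57687] = K·y
y = (KᵀK)⁻¹·Kᵀ·(x' − x̄) = [46, 1]
z = y + H·x̄ = [46, 1] + [-45, 2] = [1, 3]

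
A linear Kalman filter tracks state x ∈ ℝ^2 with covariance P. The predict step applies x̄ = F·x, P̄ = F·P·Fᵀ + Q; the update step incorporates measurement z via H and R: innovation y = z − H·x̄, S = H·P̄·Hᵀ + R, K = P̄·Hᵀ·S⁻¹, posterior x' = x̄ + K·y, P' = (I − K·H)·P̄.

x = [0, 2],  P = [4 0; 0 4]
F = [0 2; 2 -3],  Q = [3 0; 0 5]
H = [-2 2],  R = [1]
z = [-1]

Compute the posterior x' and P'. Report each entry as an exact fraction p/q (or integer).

x' = [354/497, 96/497]
P' = [2047/497 2004/497; 2004/497 2085/497]

x̄ = F·x = [4, -6]
P̄ = F·P·Fᵀ + Q = [19 -24; -24 57]
y = z − H·x̄ = [19]
S = H·P̄·Hᵀ + R = [497]
K = P̄·Hᵀ·S⁻¹ = [-86/497; 162/497]
x' = x̄ + K·y = [354/497, 96/497]
P' = (I − K·H)·P̄ = [2047/497 2004/497; 2004/497 2085/497]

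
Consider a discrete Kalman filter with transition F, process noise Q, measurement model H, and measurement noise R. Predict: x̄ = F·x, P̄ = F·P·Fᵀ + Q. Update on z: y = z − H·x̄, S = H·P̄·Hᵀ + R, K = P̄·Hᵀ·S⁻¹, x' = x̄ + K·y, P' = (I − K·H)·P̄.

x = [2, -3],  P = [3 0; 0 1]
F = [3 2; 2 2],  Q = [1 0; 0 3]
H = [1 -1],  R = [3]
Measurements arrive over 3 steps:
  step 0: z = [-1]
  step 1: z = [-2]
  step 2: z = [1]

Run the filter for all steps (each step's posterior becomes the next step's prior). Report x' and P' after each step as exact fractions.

step 0: x' = [-3, -29/10], P' = [22 19; 19 181/10]
step 1: x' = [-1621/145, -1316/145], P' = [17288/145 15713/145; 15713/145 14528/145]
step 2: x' = [70105/18303, 57100/18303], P' = [2784962/18303 2534657/18303; 2534657/18303 2337956/18303]

step 0: x̄ = F·x = [0, -2]
step 0: P̄ = F·P·Fᵀ + Q = [32 22; 22 19]
step 0: y = z − H·x̄ = [-3]
step 0: S = H·P̄·Hᵀ + R = [10]
step 0: K = P̄·Hᵀ·S⁻¹ = [1; 3/10]
step 0: x' = x̄ + K·y = [-3, -29/10]
step 0: P' = (I − K·H)·P̄ = [22 19; 19 181/10]
step 1: x̄ = F·x = [-74/5, -59/5]
step 1: P̄ = F·P·Fᵀ + Q = [2497/5 1972/5; 1972/5 1577/5]
step 1: y = z − H·x̄ = [1]
step 1: S = H·P̄·Hᵀ + R = [29]
step 1: K = P̄·Hᵀ·S⁻¹ = [105/29; 79/29]
step 1: x' = x̄ + K·y = [-1621/145, -1316/145]
step 1: P' = (I − K·H)·P̄ = [17288/145 15713/145; 15713/145 14528/145]
step 2: x̄ = F·x = [-1499/29, -5874/145]
step 2: P̄ = F·P·Fᵀ + Q = [80481/29 63794/29; 63794/29 253403/145]
step 2: y = z − H·x̄ = [1766/145]
step 2: S = H·P̄·Hᵀ + R = [18303/145]
step 2: K = P̄·Hᵀ·S⁻¹ = [83435/18303; 65567/18303]
step 2: x' = x̄ + K·y = [70105/18303, 57100/18303]
step 2: P' = (I − K·H)·P̄ = [2784962/18303 2534657/18303; 2534657/18303 2337956/18303]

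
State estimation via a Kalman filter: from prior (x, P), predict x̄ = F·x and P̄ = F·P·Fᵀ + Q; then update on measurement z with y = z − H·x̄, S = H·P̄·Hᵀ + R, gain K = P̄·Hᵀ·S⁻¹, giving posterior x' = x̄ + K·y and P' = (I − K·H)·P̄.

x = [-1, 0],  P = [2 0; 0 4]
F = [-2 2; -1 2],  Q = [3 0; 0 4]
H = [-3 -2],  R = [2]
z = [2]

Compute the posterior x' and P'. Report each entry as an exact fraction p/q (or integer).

x̄ = F·x = [2, 1]
P̄ = F·P·Fᵀ + Q = [27 20; 20 22]
y = z − H·x̄ = [10]
S = H·P̄·Hᵀ + R = [573]
K = P̄·Hᵀ·S⁻¹ = [-121/573; -104/573]
x' = x̄ + K·y = [-64/573, -467/573]
P' = (I − K·H)·P̄ = [830/573 -1124/573; -1124/573 1790/573]

x' = [-64/573, -467/573]
P' = [830/573 -1124/573; -1124/573 1790/573]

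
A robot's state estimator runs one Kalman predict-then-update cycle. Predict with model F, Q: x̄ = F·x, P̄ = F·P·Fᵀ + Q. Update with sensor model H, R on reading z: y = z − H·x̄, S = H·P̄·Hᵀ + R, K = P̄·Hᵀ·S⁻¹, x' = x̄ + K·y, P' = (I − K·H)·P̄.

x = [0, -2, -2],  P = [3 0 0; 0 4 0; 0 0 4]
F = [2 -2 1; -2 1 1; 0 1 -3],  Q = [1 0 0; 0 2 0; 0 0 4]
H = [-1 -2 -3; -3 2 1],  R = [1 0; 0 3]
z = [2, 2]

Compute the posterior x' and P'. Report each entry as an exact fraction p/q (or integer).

x' = [-6078/10055, 30484/90495, -59396/90495]
P' = [9787/10055 19616/10055 -16324/10055; 19616/10055 489002/90495 -391768/90495; -16324/10055 -391768/90495 324692/90495]

x̄ = F·x = [2, -4, 4]
P̄ = F·P·Fᵀ + Q = [33 -16 -20; -16 22 -8; -20 -8 44]
y = z − H·x̄ = [8, 12]
S = H·P̄·Hᵀ + R = [238 -281; -281 712]
K = P̄·Hᵀ·S⁻¹ = [-47/10055 -2151/10055; 20756/90495 18868/90495; -43624/90495 -6032/90495]
x' = x̄ + K·y = [-6078/10055, 30484/90495, -59396/90495]
P' = (I − K·H)·P̄ = [9787/10055 19616/10055 -16324/10055; 19616/10055 489002/90495 -391768/90495; -16324/10055 -391768/90495 324692/90495]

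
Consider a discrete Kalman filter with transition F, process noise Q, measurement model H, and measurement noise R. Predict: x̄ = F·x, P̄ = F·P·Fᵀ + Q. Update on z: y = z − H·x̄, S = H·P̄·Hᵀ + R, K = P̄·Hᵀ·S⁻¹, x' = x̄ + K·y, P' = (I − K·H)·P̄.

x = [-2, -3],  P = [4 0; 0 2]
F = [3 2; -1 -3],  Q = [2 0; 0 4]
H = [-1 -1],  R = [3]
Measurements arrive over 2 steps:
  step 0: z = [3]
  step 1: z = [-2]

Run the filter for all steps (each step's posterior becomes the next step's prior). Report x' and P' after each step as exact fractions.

step 0: x' = [-368/27, 293/27], P' = [758/27 -692/27; -692/27 698/27]
step 1: x' = [-9496/2247, 12907/2247], P' = [35488/2247 -32974/2247; -32974/2247 37120/2247]

step 0: x̄ = F·x = [-12, 11]
step 0: P̄ = F·P·Fᵀ + Q = [46 -24; -24 26]
step 0: y = z − H·x̄ = [2]
step 0: S = H·P̄·Hᵀ + R = [27]
step 0: K = P̄·Hᵀ·S⁻¹ = [-22/27; -2/27]
step 0: x' = x̄ + K·y = [-368/27, 293/27]
step 0: P' = (I − K·H)·P̄ = [758/27 -692/27; -692/27 698/27]
step 1: x̄ = F·x = [-518/27, -511/27]
step 1: P̄ = F·P·Fᵀ + Q = [1364/27 1150/27; 1150/27 2996/27]
step 1: y = z − H·x̄ = [-361/9]
step 1: S = H·P̄·Hᵀ + R = [749/3]
step 1: K = P̄·Hᵀ·S⁻¹ = [-838/2247; -1382/2247]
step 1: x' = x̄ + K·y = [-9496/2247, 12907/2247]
step 1: P' = (I − K·H)·P̄ = [35488/2247 -32974/2247; -32974/2247 37120/2247]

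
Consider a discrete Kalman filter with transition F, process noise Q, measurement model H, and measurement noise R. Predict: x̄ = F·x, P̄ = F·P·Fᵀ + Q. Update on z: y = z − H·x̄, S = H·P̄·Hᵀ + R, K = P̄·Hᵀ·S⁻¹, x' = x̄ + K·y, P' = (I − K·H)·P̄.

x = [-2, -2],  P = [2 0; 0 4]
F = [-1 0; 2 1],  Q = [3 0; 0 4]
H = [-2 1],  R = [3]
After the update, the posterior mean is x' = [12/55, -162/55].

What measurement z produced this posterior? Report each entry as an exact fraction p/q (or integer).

z = [-3]

x̄ = F·x = [2, -6]
P̄ = F·P·Fᵀ + Q = [5 -4; -4 16]
S = H·P̄·Hᵀ + R = [55]
K = P̄·Hᵀ·S⁻¹ = [-14/55; 24/55]
x' − x̄ = [-98/55, 168/55] = K·y
y = (KᵀK)⁻¹·Kᵀ·(x' − x̄) = [7]
z = y + H·x̄ = [7] + [-10] = [-3]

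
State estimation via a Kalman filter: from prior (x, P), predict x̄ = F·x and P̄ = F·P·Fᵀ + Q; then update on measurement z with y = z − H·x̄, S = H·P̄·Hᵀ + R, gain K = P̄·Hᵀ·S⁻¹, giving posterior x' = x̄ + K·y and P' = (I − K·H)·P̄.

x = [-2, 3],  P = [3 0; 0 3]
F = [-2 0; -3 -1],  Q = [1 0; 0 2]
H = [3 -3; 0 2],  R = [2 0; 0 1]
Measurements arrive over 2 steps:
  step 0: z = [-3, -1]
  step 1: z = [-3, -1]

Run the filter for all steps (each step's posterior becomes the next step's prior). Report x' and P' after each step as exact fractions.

step 0: x̄ = F·x = [4, 3]
step 0: P̄ = F·P·Fᵀ + Q = [13 18; 18 32]
step 0: y = z − H·x̄ = [-6, -7]
step 0: S = H·P̄·Hᵀ + R = [83 -84; -84 129]
step 0: K = P̄·Hᵀ·S⁻¹ = [363/1217 576/1217; -14/1217 1784/3651]
step 0: x' = x̄ + K·y = [-1342/1217, -1283/3651]
step 0: P' = (I − K·H)·P̄ = [530/1217 288/1217; 288/1217 892/3651]
step 1: x̄ = F·x = [2684/1217, 13361/3651]
step 1: P̄ = F·P·Fᵀ + Q = [3337/1217 3756/1217; 3756/1217 27688/3651]
step 1: y = z − H·x̄ = [1658/1217, -30373/3651]
step 1: S = H·P̄·Hᵀ + R = [47923/1217 -32840/1217; -32840/1217 114403/3651]
step 1: K = P̄·Hᵀ·S⁻¹ = [489957/1846457 785664/1846457; -49260/1846457 851344/1846457]
step 1: x' = x̄ + K·y = [-1796290/1846457, -392325/1846457]
step 1: P' = (I − K·H)·P̄ = [719470/1846457 392832/1846457; 392832/1846457 425672/1846457]

step 0: x' = [-1342/1217, -1283/3651], P' = [530/1217 288/1217; 288/1217 892/3651]
step 1: x' = [-1796290/1846457, -392325/1846457], P' = [719470/1846457 392832/1846457; 392832/1846457 425672/1846457]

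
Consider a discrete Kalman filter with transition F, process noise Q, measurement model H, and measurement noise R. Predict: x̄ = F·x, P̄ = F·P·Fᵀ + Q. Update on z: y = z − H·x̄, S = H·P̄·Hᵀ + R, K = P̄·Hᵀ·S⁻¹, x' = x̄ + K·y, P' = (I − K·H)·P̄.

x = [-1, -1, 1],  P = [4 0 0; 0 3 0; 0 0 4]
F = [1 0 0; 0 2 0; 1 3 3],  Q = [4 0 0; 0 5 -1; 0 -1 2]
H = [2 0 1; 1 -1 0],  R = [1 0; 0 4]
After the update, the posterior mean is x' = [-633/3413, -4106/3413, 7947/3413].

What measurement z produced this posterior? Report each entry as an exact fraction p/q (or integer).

z = [2, 1]

x̄ = F·x = [-1, -2, -1]
P̄ = F·P·Fᵀ + Q = [8 0 4; 0 17 17; 4 17 69]
S = H·P̄·Hᵀ + R = [118 3; 3 29]
K = P̄·Hᵀ·S⁻¹ = [556/3413 884/3413; 544/3413 -2057/3413; 2272/3413 -1765/3413]
x' − x̄ = [2780/3413, 2720/3413, 11360/3413] = K·y
y = (KᵀK)⁻¹·Kᵀ·(x' − x̄) = [5, 0]
z = y + H·x̄ = [5, 0] + [-3, 1] = [2, 1]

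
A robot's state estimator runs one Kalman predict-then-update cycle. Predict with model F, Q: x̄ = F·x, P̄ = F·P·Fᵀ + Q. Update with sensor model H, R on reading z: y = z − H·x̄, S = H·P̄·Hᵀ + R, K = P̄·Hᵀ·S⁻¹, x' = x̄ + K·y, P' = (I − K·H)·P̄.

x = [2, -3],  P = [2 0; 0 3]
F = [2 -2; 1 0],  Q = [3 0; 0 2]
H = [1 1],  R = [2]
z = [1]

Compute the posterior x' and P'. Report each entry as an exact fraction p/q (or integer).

x̄ = F·x = [10, 2]
P̄ = F·P·Fᵀ + Q = [23 4; 4 4]
y = z − H·x̄ = [-11]
S = H·P̄·Hᵀ + R = [37]
K = P̄·Hᵀ·S⁻¹ = [27/37; 8/37]
x' = x̄ + K·y = [73/37, -14/37]
P' = (I − K·H)·P̄ = [122/37 -68/37; -68/37 84/37]

x' = [73/37, -14/37]
P' = [122/37 -68/37; -68/37 84/37]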